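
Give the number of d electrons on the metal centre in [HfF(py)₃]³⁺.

Ligand charges: each fluoride is −1; pyridine is neutral. With an overall charge of +3 the hafnium centre must be in the +4 oxidation state.
Group 4 minus oxidation state 4 gives a d⁰ configuration.

d0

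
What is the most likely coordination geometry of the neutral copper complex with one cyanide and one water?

Each cyanide is −1; water is neutral; balancing the 0 overall charge requires Cu(I).
Cu sits in group 11, so the d-electron count is 11 − 1 = 10.
Coordination number: 2.
A d¹⁰ ion with only two ligands adopts a linear arrangement (sp hybridisation; no CFSE preference).

linear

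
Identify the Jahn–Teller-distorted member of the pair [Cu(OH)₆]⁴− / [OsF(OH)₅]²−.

[Cu(OH)₆]⁴−: Summing ligand charges against the −4 overall charge gives an oxidation state of +2 for copper. Copper is a group-11 element; Cu(II) is therefore d⁹. The t₂g⁶e_g³ configuration has an unevenly filled e_g set; the Jahn–Teller theorem predicts a tetragonal distortion (typically axial elongation) to lift the degeneracy.
[OsF(OH)₅]²−: Each fluoride is −1; each hydroxide is −1; balancing the −2 overall charge requires Os(IV). Os sits in group 8, so the d-electron count is 8 − 4 = 4. A 5d ion has a large Δₒ and is invariably low-spin. The d⁴ configuration leaves the e_g set evenly filled (or empty) — no strong Jahn–Teller driving force.

[Cu(OH)₆]⁴−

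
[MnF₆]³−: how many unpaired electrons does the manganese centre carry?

4 unpaired electrons

Ligand charges: each fluoride is −1. With an overall charge of −3 the manganese centre must be in the +3 oxidation state.
Mn sits in group 7, so the d-electron count is 7 − 3 = 4.
The spin state decides the count: Fluoride is a weak-field ligand for a first-row metal, so the complex is high-spin.
An octahedral high-spin d⁴ ion is t₂g³e_g¹, giving 4 unpaired electrons.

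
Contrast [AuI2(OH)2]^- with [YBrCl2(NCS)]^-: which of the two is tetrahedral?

For [AuI2(OH)2]^-: Summing ligand charges against the −1 overall charge gives an oxidation state of +3 for gold. Group 11 minus oxidation state 3 gives a d⁸ configuration. A 5d d⁸ ion has a large crystal-field splitting; square planar leaves the high-energy d_{x²−y²} orbital empty and maximises CFSE. → square planar.
For [YBrCl2(NCS)]^-: Summing ligand charges against the −1 overall charge gives an oxidation state of +3 for yttrium. Group 3 minus oxidation state 3 gives a d⁰ configuration. A d⁰ ion has no crystal-field stabilisation preference between square planar and tetrahedral, so four ligands adopt the sterically favoured tetrahedral geometry. → tetrahedral.

[YBrCl2(NCS)]^-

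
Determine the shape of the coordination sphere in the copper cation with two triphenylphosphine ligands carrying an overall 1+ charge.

linear

Summing ligand charges against the +1 overall charge gives an oxidation state of +1 for copper.
Copper is a group-11 element; Cu(I) is therefore d¹⁰.
With 2 monodentate ligands the coordination number is 2.
A d¹⁰ ion with only two ligands adopts a linear arrangement (sp hybridisation; no CFSE preference).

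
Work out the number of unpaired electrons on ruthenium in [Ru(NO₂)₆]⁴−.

0

Summing ligand charges against the −4 overall charge gives an oxidation state of +2 for ruthenium.
Ruthenium is a group-8 element; Ru(II) is therefore d⁶.
The spin state decides the count: a 4d ion has a large Δₒ and is invariably low-spin.
An octahedral low-spin d⁶ ion is t₂g⁶e_g⁰, giving 0 unpaired electrons.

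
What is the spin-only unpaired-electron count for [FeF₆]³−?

5

Each fluoride is −1; balancing the −3 overall charge requires Fe(III).
Group 8 minus oxidation state 3 gives a d⁵ configuration.
The spin state decides the count: Fluoride is a weak-field ligand for a first-row metal, so the complex is high-spin.
An octahedral high-spin d⁵ ion is t₂g³e_g², giving 5 unpaired electrons.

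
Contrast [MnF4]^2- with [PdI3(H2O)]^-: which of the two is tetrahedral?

For [MnF4]^2-: Summing ligand charges against the −2 overall charge gives an oxidation state of +2 for manganese. Manganese is a group-7 element; Mn(II) is therefore d⁵. A high-spin d⁵ ion has zero CFSE in either geometry, so four ligands adopt the sterically favoured tetrahedral geometry. → tetrahedral.
For [PdI3(H2O)]^-: Each iodide is −1; water is neutral; balancing the −1 overall charge requires Pd(II). Group 10 minus oxidation state 2 gives a d⁸ configuration. A 4d d⁸ ion has a large crystal-field splitting; square planar leaves the high-energy d_{x²−y²} orbital empty and maximises CFSE. → square planar.

[MnF4]^2-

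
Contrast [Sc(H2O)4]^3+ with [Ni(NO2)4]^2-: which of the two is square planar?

For [Sc(H2O)4]^3+: Water is neutral; balancing the +3 overall charge requires Sc(III). Scandium is a group-3 element; Sc(III) is therefore d⁰. A d⁰ ion has no crystal-field stabilisation preference between square planar and tetrahedral, so four ligands adopt the sterically favoured tetrahedral geometry. → tetrahedral.
For [Ni(NO2)4]^2-: Ligand charges: each nitro (N-bound nitrite) is −1. With an overall charge of −2 the nickel centre must be in the +2 oxidation state. Nickel is a group-10 element; Ni(II) is therefore d⁸. Nitro (N-bound nitrite) is a strong-field ligand (high in the spectrochemical series). A 3d d⁸ ion with strong-field ligands gains enough CFSE to favour square planar over tetrahedral. → square planar.

[Ni(NO2)4]^2-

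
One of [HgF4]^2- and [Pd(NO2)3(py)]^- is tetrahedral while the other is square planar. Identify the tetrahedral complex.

[HgF4]^2-

For [HgF4]^2-: Summing ligand charges against the −2 overall charge gives an oxidation state of +2 for mercury. Group 12 minus oxidation state 2 gives a d¹⁰ configuration. A d¹⁰ ion has no crystal-field stabilisation preference between square planar and tetrahedral, so four ligands adopt the sterically favoured tetrahedral geometry. → tetrahedral.
For [Pd(NO2)3(py)]^-: Ligand charges: each nitro (N-bound nitrite) is −1; pyridine is neutral. With an overall charge of −1 the palladium centre must be in the +2 oxidation state. Pd sits in group 10, so the d-electron count is 10 − 2 = 8. A 4d d⁸ ion has a large crystal-field splitting; square planar leaves the high-energy d_{x²−y²} orbital empty and maximises CFSE. → square planar.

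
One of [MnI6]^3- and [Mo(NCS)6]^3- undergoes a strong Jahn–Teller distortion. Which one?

[MnI6]^3-

[MnI6]^3-: Ligand charges: each iodide is −1. With an overall charge of −3 the manganese centre must be in the +3 oxidation state. Group 7 minus oxidation state 3 gives a d⁴ configuration. Iodide is a weak-field ligand for a first-row metal, so the complex is high-spin. The t₂g³e_g¹ (high-spin) configuration has an unevenly filled e_g set; the Jahn–Teller theorem predicts a tetragonal distortion (typically axial elongation) to lift the degeneracy.
[Mo(NCS)6]^3-: Ligand charges: each isothiocyanate is −1. With an overall charge of −3 the molybdenum centre must be in the +3 oxidation state. Molybdenum is a group-6 element; Mo(III) is therefore d³. The d³ configuration leaves the e_g set evenly filled (or empty) — no strong Jahn–Teller driving force.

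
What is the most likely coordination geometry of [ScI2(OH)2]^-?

Each iodide is −1; each hydroxide is −1; balancing the −1 overall charge requires Sc(III).
Sc sits in group 3, so the d-electron count is 3 − 3 = 0.
With 4 monodentate ligands the coordination number is 4.
A d⁰ ion has no crystal-field stabilisation preference between square planar and tetrahedral, so four ligands adopt the sterically favoured tetrahedral geometry.

tetrahedral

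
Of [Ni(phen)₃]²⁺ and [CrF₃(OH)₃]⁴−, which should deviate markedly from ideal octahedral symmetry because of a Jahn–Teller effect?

[CrF₃(OH)₃]⁴−

[Ni(phen)₃]²⁺: Ligand charges: 1,10-phenanthroline is neutral. With an overall charge of +2 the nickel centre must be in the +2 oxidation state. Ni sits in group 10, so the d-electron count is 10 − 2 = 8. The d⁸ configuration leaves the e_g set evenly filled (or empty) — no strong Jahn–Teller driving force.
[CrF₃(OH)₃]⁴−: Each fluoride is −1; each hydroxide is −1; balancing the −4 overall charge requires Cr(II). Chromium is a group-6 element; Cr(II) is therefore d⁴. Fluoride and hydroxide are weak-field ligands for a first-row metal, so the complex is high-spin. The t₂g³e_g¹ (high-spin) configuration has an unevenly filled e_g set; the Jahn–Teller theorem predicts a tetragonal distortion (typically axial elongation) to lift the degeneracy.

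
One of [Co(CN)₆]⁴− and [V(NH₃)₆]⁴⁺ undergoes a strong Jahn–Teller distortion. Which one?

[Co(CN)₆]⁴−

[Co(CN)₆]⁴−: Ligand charges: each cyanide is −1. With an overall charge of −4 the cobalt centre must be in the +2 oxidation state. Cobalt is a group-9 element; Co(II) is therefore d⁷. Cyanide is a strong-field ligand (high in the spectrochemical series) for a first-row metal, so the complex is low-spin. The t₂g⁶e_g¹ (low-spin) configuration has an unevenly filled e_g set; the Jahn–Teller theorem predicts a tetragonal distortion (typically axial elongation) to lift the degeneracy.
[V(NH₃)₆]⁴⁺: Summing ligand charges against the +4 overall charge gives an oxidation state of +4 for vanadium. Group 5 minus oxidation state 4 gives a d¹ configuration. The d¹ configuration leaves the e_g set evenly filled (or empty) — no strong Jahn–Teller driving force.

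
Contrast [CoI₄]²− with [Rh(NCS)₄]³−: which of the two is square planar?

For [CoI₄]²−: Summing ligand charges against the −2 overall charge gives an oxidation state of +2 for cobalt. Cobalt is a group-9 element; Co(II) is therefore d⁷. For a high-spin 3d d⁷ ion with weak-field ligands the small Δₜ gives little square-planar CFSE advantage, so four ligands adopt the sterically favoured tetrahedral geometry. → tetrahedral.
For [Rh(NCS)₄]³−: Summing ligand charges against the −3 overall charge gives an oxidation state of +1 for rhodium. Rhodium is a group-9 element; Rh(I) is therefore d⁸. A 4d d⁸ ion has a large crystal-field splitting; square planar leaves the high-energy d_{x²−y²} orbital empty and maximises CFSE. → square planar.

[Rh(NCS)₄]³−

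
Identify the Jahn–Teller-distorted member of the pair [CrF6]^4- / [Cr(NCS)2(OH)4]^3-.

[CrF6]^4-

[CrF6]^4-: Each fluoride is −1; balancing the −4 overall charge requires Cr(II). Group 6 minus oxidation state 2 gives a d⁴ configuration. Fluoride is a weak-field ligand for a first-row metal, so the complex is high-spin. The t₂g³e_g¹ (high-spin) configuration has an unevenly filled e_g set; the Jahn–Teller theorem predicts a tetragonal distortion (typically axial elongation) to lift the degeneracy.
[Cr(NCS)2(OH)4]^3-: Each isothiocyanate is −1; each hydroxide is −1; balancing the −3 overall charge requires Cr(III). Group 6 minus oxidation state 3 gives a d³ configuration. The d³ configuration leaves the e_g set evenly filled (or empty) — no strong Jahn–Teller driving force.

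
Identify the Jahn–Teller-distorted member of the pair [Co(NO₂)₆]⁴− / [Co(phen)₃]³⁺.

[Co(NO₂)₆]⁴−: Each nitro (N-bound nitrite) is −1; balancing the −4 overall charge requires Co(II). Group 9 minus oxidation state 2 gives a d⁷ configuration. Nitro (N-bound nitrite) is a strong-field ligand (high in the spectrochemical series) for a first-row metal, so the complex is low-spin. The t₂g⁶e_g¹ (low-spin) configuration has an unevenly filled e_g set; the Jahn–Teller theorem predicts a tetragonal distortion (typically axial elongation) to lift the degeneracy.
[Co(phen)₃]³⁺: Ligand charges: 1,10-phenanthroline is neutral. With an overall charge of +3 the cobalt centre must be in the +3 oxidation state. Group 9 minus oxidation state 3 gives a d⁶ configuration. Co(III) has an exceptionally large octahedral splitting and is low-spin with essentially every ligand except fluoride. The d⁶ configuration leaves the e_g set evenly filled (or empty) — no strong Jahn–Teller driving force.

[Co(NO₂)₆]⁴−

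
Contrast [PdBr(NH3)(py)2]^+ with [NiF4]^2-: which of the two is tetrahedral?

[NiF4]^2-

For [PdBr(NH3)(py)2]^+: Each bromide is −1; ammonia is neutral; pyridine is neutral; balancing the +1 overall charge requires Pd(II). Palladium is a group-10 element; Pd(II) is therefore d⁸. A 4d d⁸ ion has a large crystal-field splitting; square planar leaves the high-energy d_{x²−y²} orbital empty and maximises CFSE. → square planar.
For [NiF4]^2-: Summing ligand charges against the −2 overall charge gives an oxidation state of +2 for nickel. Ni sits in group 10, so the d-electron count is 10 − 2 = 8. Fluoride is a weak-field ligand. With weak-field ligands the CFSE gain from square planar is small, so a 3d d⁸ ion takes the sterically preferred tetrahedral geometry. → tetrahedral.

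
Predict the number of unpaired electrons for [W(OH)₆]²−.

Summing ligand charges against the −2 overall charge gives an oxidation state of +4 for tungsten.
W sits in group 6, so the d-electron count is 6 − 4 = 2.
In an octahedral field the d² configuration is t₂g²e_g⁰ (only one arrangement possible), giving 2 unpaired electrons.

2 unpaired electrons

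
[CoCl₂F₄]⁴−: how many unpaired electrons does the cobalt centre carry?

Each chloride is −1; each fluoride is −1; balancing the −4 overall charge requires Co(II).
Co sits in group 9, so the d-electron count is 9 − 2 = 7.
The spin state decides the count: Chloride and fluoride are weak-field ligands for a first-row metal, so the complex is high-spin.
An octahedral high-spin d⁷ ion is t₂g⁵e_g², giving 3 unpaired electrons.

3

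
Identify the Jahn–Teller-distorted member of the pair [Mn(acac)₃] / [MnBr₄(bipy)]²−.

[Mn(acac)₃]: Ligand charges: each acetylacetonate is −1. With an overall charge of 0 the manganese centre must be in the +3 oxidation state. Group 7 minus oxidation state 3 gives a d⁴ configuration. Acetylacetonate is a weak-field ligand for a first-row metal, so the complex is high-spin. The t₂g³e_g¹ (high-spin) configuration has an unevenly filled e_g set; the Jahn–Teller theorem predicts a tetragonal distortion (typically axial elongation) to lift the degeneracy.
[MnBr₄(bipy)]²−: Summing ligand charges against the −2 overall charge gives an oxidation state of +2 for manganese. Mn sits in group 7, so the d-electron count is 7 − 2 = 5. Bromide is a weak-field ligand for a first-row metal, so the complex is high-spin. The d⁵ configuration leaves the e_g set evenly filled (or empty) — no strong Jahn–Teller driving force.

[Mn(acac)₃]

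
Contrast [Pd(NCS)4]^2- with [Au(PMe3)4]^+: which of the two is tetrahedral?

For [Pd(NCS)4]^2-: Each isothiocyanate is −1; balancing the −2 overall charge requires Pd(II). Group 10 minus oxidation state 2 gives a d⁸ configuration. A 4d d⁸ ion has a large crystal-field splitting; square planar leaves the high-energy d_{x²−y²} orbital empty and maximises CFSE. → square planar.
For [Au(PMe3)4]^+: Ligand charges: trimethylphosphine is neutral. With an overall charge of +1 the gold centre must be in the +1 oxidation state. Group 11 minus oxidation state 1 gives a d¹⁰ configuration. A d¹⁰ ion has no crystal-field stabilisation preference between square planar and tetrahedral, so four ligands adopt the sterically favoured tetrahedral geometry. → tetrahedral.

[Au(PMe3)4]^+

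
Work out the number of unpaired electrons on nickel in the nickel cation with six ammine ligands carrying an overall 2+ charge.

Ligand charges: ammonia is neutral. With an overall charge of +2 the nickel centre must be in the +2 oxidation state.
Ni sits in group 10, so the d-electron count is 10 − 2 = 8.
In an octahedral field the d⁸ configuration is t₂g⁶e_g² (only one arrangement possible), giving 2 unpaired electrons.

2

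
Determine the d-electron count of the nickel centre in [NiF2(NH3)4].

Each fluoride is −1; ammonia is neutral; balancing the 0 overall charge requires Ni(II).
Ni sits in group 10, so the d-electron count is 10 − 2 = 8.

d8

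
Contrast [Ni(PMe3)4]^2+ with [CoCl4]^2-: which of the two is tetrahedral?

For [Ni(PMe3)4]^2+: Ligand charges: trimethylphosphine is neutral. With an overall charge of +2 the nickel centre must be in the +2 oxidation state. Ni sits in group 10, so the d-electron count is 10 − 2 = 8. Trimethylphosphine is a strong-field ligand (high in the spectrochemical series). A 3d d⁸ ion with strong-field ligands gains enough CFSE to favour square planar over tetrahedral. → square planar.
For [CoCl4]^2-: Ligand charges: each chloride is −1. With an overall charge of −2 the cobalt centre must be in the +2 oxidation state. Co sits in group 9, so the d-electron count is 9 − 2 = 7. For a high-spin 3d d⁷ ion with weak-field ligands the small Δₜ gives little square-planar CFSE advantage, so four ligands adopt the sterically favoured tetrahedral geometry. → tetrahedral.

[CoCl4]^2-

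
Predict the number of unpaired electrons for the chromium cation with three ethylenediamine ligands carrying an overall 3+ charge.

3

Ligand charges: ethylenediamine is neutral. With an overall charge of +3 the chromium centre must be in the +3 oxidation state.
Cr sits in group 6, so the d-electron count is 6 − 3 = 3.
Counting donor atoms: 3×ethylenediamine (bidentate) → 6 donors. Coordination number = 6.
In an octahedral field the d³ configuration is t₂g³e_g⁰ (only one arrangement possible), giving 3 unpaired electrons.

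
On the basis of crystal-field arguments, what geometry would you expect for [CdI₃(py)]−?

Summing ligand charges against the −1 overall charge gives an oxidation state of +2 for cadmium.
Cadmium is a group-12 element; Cd(II) is therefore d¹⁰.
Coordination number: 4.
A d¹⁰ ion has no crystal-field stabilisation preference between square planar and tetrahedral, so four ligands adopt the sterically favoured tetrahedral geometry.

tetrahedral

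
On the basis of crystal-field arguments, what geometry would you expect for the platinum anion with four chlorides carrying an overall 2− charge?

square planar

Ligand charges: each chloride is −1. With an overall charge of −2 the platinum centre must be in the +2 oxidation state.
Platinum is a group-10 element; Pt(II) is therefore d⁸.
Coordination number: 4.
A 5d d⁸ ion has a large crystal-field splitting; square planar leaves the high-energy d_{x²−y²} orbital empty and maximises CFSE.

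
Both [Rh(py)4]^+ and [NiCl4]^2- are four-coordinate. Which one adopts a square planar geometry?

For [Rh(py)4]^+: Pyridine is neutral; balancing the +1 overall charge requires Rh(I). Rhodium is a group-9 element; Rh(I) is therefore d⁸. A 4d d⁸ ion has a large crystal-field splitting; square planar leaves the high-energy d_{x²−y²} orbital empty and maximises CFSE. → square planar.
For [NiCl4]^2-: Ligand charges: each chloride is −1. With an overall charge of −2 the nickel centre must be in the +2 oxidation state. Nickel is a group-10 element; Ni(II) is therefore d⁸. Chloride is a weak-field ligand. With weak-field ligands the CFSE gain from square planar is small, so a 3d d⁸ ion takes the sterically preferred tetrahedral geometry. → tetrahedral.

[Rh(py)4]^+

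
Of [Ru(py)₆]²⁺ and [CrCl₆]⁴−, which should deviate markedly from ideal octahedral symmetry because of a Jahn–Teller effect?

[CrCl₆]⁴−

[Ru(py)₆]²⁺: Ligand charges: pyridine is neutral. With an overall charge of +2 the ruthenium centre must be in the +2 oxidation state. Ru sits in group 8, so the d-electron count is 8 − 2 = 6. A 4d ion has a large Δₒ and is invariably low-spin. The d⁶ configuration leaves the e_g set evenly filled (or empty) — no strong Jahn–Teller driving force.
[CrCl₆]⁴−: Ligand charges: each chloride is −1. With an overall charge of −4 the chromium centre must be in the +2 oxidation state. Cr sits in group 6, so the d-electron count is 6 − 2 = 4. Chloride is a weak-field ligand for a first-row metal, so the complex is high-spin. The t₂g³e_g¹ (high-spin) configuration has an unevenly filled e_g set; the Jahn–Teller theorem predicts a tetragonal distortion (typically axial elongation) to lift the degeneracy.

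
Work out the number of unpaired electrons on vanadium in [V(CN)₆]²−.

Ligand charges: each cyanide is −1. With an overall charge of −2 the vanadium centre must be in the +4 oxidation state.
Vanadium is a group-5 element; V(IV) is therefore d¹.
In an octahedral field the d¹ configuration is t₂g¹e_g⁰ (only one arrangement possible), giving 1 unpaired electron.

1 unpaired electron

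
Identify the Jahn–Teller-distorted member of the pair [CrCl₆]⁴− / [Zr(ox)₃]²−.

[CrCl₆]⁴−

[CrCl₆]⁴−: Summing ligand charges against the −4 overall charge gives an oxidation state of +2 for chromium. Group 6 minus oxidation state 2 gives a d⁴ configuration. Chloride is a weak-field ligand for a first-row metal, so the complex is high-spin. The t₂g³e_g¹ (high-spin) configuration has an unevenly filled e_g set; the Jahn–Teller theorem predicts a tetragonal distortion (typically axial elongation) to lift the degeneracy.
[Zr(ox)₃]²−: Summing ligand charges against the −2 overall charge gives an oxidation state of +4 for zirconium. Zr sits in group 4, so the d-electron count is 4 − 4 = 0. The d⁰ configuration leaves the e_g set evenly filled (or empty) — no strong Jahn–Teller driving force.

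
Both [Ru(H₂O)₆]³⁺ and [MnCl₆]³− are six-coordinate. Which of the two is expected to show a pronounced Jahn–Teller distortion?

[Ru(H₂O)₆]³⁺: Summing ligand charges against the +3 overall charge gives an oxidation state of +3 for ruthenium. Ru sits in group 8, so the d-electron count is 8 − 3 = 5. A 4d ion has a large Δₒ and is invariably low-spin. The d⁵ configuration leaves the e_g set evenly filled (or empty) — no strong Jahn–Teller driving force.
[MnCl₆]³−: Each chloride is −1; balancing the −3 overall charge requires Mn(III). Group 7 minus oxidation state 3 gives a d⁴ configuration. Chloride is a weak-field ligand for a first-row metal, so the complex is high-spin. The t₂g³e_g¹ (high-spin) configuration has an unevenly filled e_g set; the Jahn–Teller theorem predicts a tetragonal distortion (typically axial elongation) to lift the degeneracy.

[MnCl₆]³−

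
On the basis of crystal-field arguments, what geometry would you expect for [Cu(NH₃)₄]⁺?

Ammonia is neutral; balancing the +1 overall charge requires Cu(I).
Cu sits in group 11, so the d-electron count is 11 − 1 = 10.
Coordination number: 4.
A d¹⁰ ion has no crystal-field stabilisation preference between square planar and tetrahedral, so four ligands adopt the sterically favoured tetrahedral geometry.

tetrahedral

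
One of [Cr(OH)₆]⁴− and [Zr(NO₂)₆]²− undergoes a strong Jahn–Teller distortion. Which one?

[Cr(OH)₆]⁴−

[Cr(OH)₆]⁴−: Each hydroxide is −1; balancing the −4 overall charge requires Cr(II). Group 6 minus oxidation state 2 gives a d⁴ configuration. Hydroxide is a weak-field ligand for a first-row metal, so the complex is high-spin. The t₂g³e_g¹ (high-spin) configuration has an unevenly filled e_g set; the Jahn–Teller theorem predicts a tetragonal distortion (typically axial elongation) to lift the degeneracy.
[Zr(NO₂)₆]²−: Ligand charges: each nitro (N-bound nitrite) is −1. With an overall charge of −2 the zirconium centre must be in the +4 oxidation state. Zirconium is a group-4 element; Zr(IV) is therefore d⁰. The d⁰ configuration leaves the e_g set evenly filled (or empty) — no strong Jahn–Teller driving force.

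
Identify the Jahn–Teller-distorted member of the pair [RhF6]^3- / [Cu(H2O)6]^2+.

[RhF6]^3-: Each fluoride is −1; balancing the −3 overall charge requires Rh(III). Rh sits in group 9, so the d-electron count is 9 − 3 = 6. A 4d ion has a large Δₒ and is invariably low-spin. The d⁶ configuration leaves the e_g set evenly filled (or empty) — no strong Jahn–Teller driving force.
[Cu(H2O)6]^2+: Water is neutral; balancing the +2 overall charge requires Cu(II). Copper is a group-11 element; Cu(II) is therefore d⁹. The t₂g⁶e_g³ configuration has an unevenly filled e_g set; the Jahn–Teller theorem predicts a tetragonal distortion (typically axial elongation) to lift the degeneracy.

[Cu(H2O)6]^2+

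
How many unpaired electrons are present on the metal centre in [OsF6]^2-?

2 unpaired electrons

Each fluoride is −1; balancing the −2 overall charge requires Os(IV).
Os sits in group 8, so the d-electron count is 8 − 4 = 4.
The spin state decides the count: a 5d ion has a large Δₒ and is invariably low-spin.
An octahedral low-spin d⁴ ion is t₂g⁴e_g⁰, giving 2 unpaired electrons.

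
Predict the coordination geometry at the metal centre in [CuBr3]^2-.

Ligand charges: each bromide is −1. With an overall charge of −2 the copper centre must be in the +1 oxidation state.
Group 11 minus oxidation state 1 gives a d¹⁰ configuration.
Coordination number: 3.
Three ligands around a d¹⁰ centre minimise repulsion in a trigonal-planar arrangement.

trigonal planar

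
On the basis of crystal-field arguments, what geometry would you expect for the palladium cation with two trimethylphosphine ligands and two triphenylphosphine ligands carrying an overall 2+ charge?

Ligand charges: trimethylphosphine is neutral; triphenylphosphine is neutral. With an overall charge of +2 the palladium centre must be in the +2 oxidation state.
Group 10 minus oxidation state 2 gives a d⁸ configuration.
Coordination number: 4.
A 4d d⁸ ion has a large crystal-field splitting; square planar leaves the high-energy d_{x²−y²} orbital empty and maximises CFSE.

square planar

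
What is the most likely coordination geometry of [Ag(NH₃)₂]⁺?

Ammonia is neutral; balancing the +1 overall charge requires Ag(I).
Ag sits in group 11, so the d-electron count is 11 − 1 = 10.
Coordination number: 2.
A d¹⁰ ion with only two ligands adopts a linear arrangement (sp hybridisation; no CFSE preference).

linear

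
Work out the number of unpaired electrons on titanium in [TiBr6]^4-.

2

Summing ligand charges against the −4 overall charge gives an oxidation state of +2 for titanium.
Group 4 minus oxidation state 2 gives a d² configuration.
In an octahedral field the d² configuration is t₂g²e_g⁰ (only one arrangement possible), giving 2 unpaired electrons.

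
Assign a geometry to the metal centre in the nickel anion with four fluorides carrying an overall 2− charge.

tetrahedral

Ligand charges: each fluoride is −1. With an overall charge of −2 the nickel centre must be in the +2 oxidation state.
Ni sits in group 10, so the d-electron count is 10 − 2 = 8.
Coordination number: 4.
Fluoride is a weak-field ligand.
With weak-field ligands the CFSE gain from square planar is small, so a 3d d⁸ ion takes the sterically preferred tetrahedral geometry.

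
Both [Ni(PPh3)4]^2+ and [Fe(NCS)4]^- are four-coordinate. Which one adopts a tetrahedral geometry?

[Fe(NCS)4]^-

For [Ni(PPh3)4]^2+: Ligand charges: triphenylphosphine is neutral. With an overall charge of +2 the nickel centre must be in the +2 oxidation state. Group 10 minus oxidation state 2 gives a d⁸ configuration. Triphenylphosphine is a strong-field ligand (high in the spectrochemical series). A 3d d⁸ ion with strong-field ligands gains enough CFSE to favour square planar over tetrahedral. → square planar.
For [Fe(NCS)4]^-: Ligand charges: each isothiocyanate is −1. With an overall charge of −1 the iron centre must be in the +3 oxidation state. Group 8 minus oxidation state 3 gives a d⁵ configuration. A high-spin d⁵ ion has zero CFSE in either geometry, so four ligands adopt the sterically favoured tetrahedral geometry. → tetrahedral.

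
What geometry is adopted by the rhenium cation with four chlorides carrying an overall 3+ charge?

tetrahedral

Ligand charges: each chloride is −1. With an overall charge of +3 the rhenium centre must be in the +7 oxidation state.
Re sits in group 7, so the d-electron count is 7 − 7 = 0.
Coordination number: 4.
A d⁰ ion has no crystal-field stabilisation preference between square planar and tetrahedral, so four ligands adopt the sterically favoured tetrahedral geometry.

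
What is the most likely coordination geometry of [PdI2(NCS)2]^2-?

square planar

Ligand charges: each iodide is −1; each isothiocyanate is −1. With an overall charge of −2 the palladium centre must be in the +2 oxidation state.
Pd sits in group 10, so the d-electron count is 10 − 2 = 8.
With 4 monodentate ligands the coordination number is 4.
A 4d d⁸ ion has a large crystal-field splitting; square planar leaves the high-energy d_{x²−y²} orbital empty and maximises CFSE.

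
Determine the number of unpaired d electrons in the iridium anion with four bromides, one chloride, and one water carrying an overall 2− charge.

Ligand charges: each bromide is −1; each chloride is −1; water is neutral. With an overall charge of −2 the iridium centre must be in the +3 oxidation state.
Group 9 minus oxidation state 3 gives a d⁶ configuration.
The spin state decides the count: a 5d ion has a large Δₒ and is invariably low-spin.
An octahedral low-spin d⁶ ion is t₂g⁶e_g⁰, giving 0 unpaired electrons.

0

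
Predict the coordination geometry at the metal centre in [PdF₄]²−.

square planar

Summing ligand charges against the −2 overall charge gives an oxidation state of +2 for palladium.
Pd sits in group 10, so the d-electron count is 10 − 2 = 8.
With 4 monodentate ligands the coordination number is 4.
A 4d d⁸ ion has a large crystal-field splitting; square planar leaves the high-energy d_{x²−y²} orbital empty and maximises CFSE.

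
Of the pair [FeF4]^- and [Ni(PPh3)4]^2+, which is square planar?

[Ni(PPh3)4]^2+

For [FeF4]^-: Summing ligand charges against the −1 overall charge gives an oxidation state of +3 for iron. Fe sits in group 8, so the d-electron count is 8 − 3 = 5. A high-spin d⁵ ion has zero CFSE in either geometry, so four ligands adopt the sterically favoured tetrahedral geometry. → tetrahedral.
For [Ni(PPh3)4]^2+: Summing ligand charges against the +2 overall charge gives an oxidation state of +2 for nickel. Nickel is a group-10 element; Ni(II) is therefore d⁸. Triphenylphosphine is a strong-field ligand (high in the spectrochemical series). A 3d d⁸ ion with strong-field ligands gains enough CFSE to favour square planar over tetrahedral. → square planar.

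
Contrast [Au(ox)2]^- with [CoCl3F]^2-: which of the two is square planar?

[Au(ox)2]^-

For [Au(ox)2]^-: Ligand charges: each oxalate is −2. With an overall charge of −1 the gold centre must be in the +3 oxidation state. Group 11 minus oxidation state 3 gives a d⁸ configuration. A 5d d⁸ ion has a large crystal-field splitting; square planar leaves the high-energy d_{x²−y²} orbital empty and maximises CFSE. → square planar.
For [CoCl3F]^2-: Ligand charges: each chloride is −1; each fluoride is −1. With an overall charge of −2 the cobalt centre must be in the +2 oxidation state. Group 9 minus oxidation state 2 gives a d⁷ configuration. For a high-spin 3d d⁷ ion with weak-field ligands the small Δₜ gives little square-planar CFSE advantage, so four ligands adopt the sterically favoured tetrahedral geometry. → tetrahedral.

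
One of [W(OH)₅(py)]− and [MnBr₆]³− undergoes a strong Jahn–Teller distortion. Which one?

[MnBr₆]³−

[W(OH)₅(py)]−: Ligand charges: each hydroxide is −1; pyridine is neutral. With an overall charge of −1 the tungsten centre must be in the +4 oxidation state. Tungsten is a group-6 element; W(IV) is therefore d². The d² configuration leaves the e_g set evenly filled (or empty) — no strong Jahn–Teller driving force.
[MnBr₆]³−: Summing ligand charges against the −3 overall charge gives an oxidation state of +3 for manganese. Mn sits in group 7, so the d-electron count is 7 − 3 = 4. Bromide is a weak-field ligand for a first-row metal, so the complex is high-spin. The t₂g³e_g¹ (high-spin) configuration has an unevenly filled e_g set; the Jahn–Teller theorem predicts a tetragonal distortion (typically axial elongation) to lift the degeneracy.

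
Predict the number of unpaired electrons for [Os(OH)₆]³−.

Summing ligand charges against the −3 overall charge gives an oxidation state of +3 for osmium.
Osmium is a group-8 element; Os(III) is therefore d⁵.
The spin state decides the count: a 5d ion has a large Δₒ and is invariably low-spin.
An octahedral low-spin d⁵ ion is t₂g⁵e_g⁰, giving 1 unpaired electron.

1 unpaired electron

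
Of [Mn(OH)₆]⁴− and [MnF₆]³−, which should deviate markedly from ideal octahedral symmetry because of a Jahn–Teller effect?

[MnF₆]³−

[Mn(OH)₆]⁴−: Each hydroxide is −1; balancing the −4 overall charge requires Mn(II). Group 7 minus oxidation state 2 gives a d⁵ configuration. Hydroxide is a weak-field ligand for a first-row metal, so the complex is high-spin. The d⁵ configuration leaves the e_g set evenly filled (or empty) — no strong Jahn–Teller driving force.
[MnF₆]³−: Each fluoride is −1; balancing the −3 overall charge requires Mn(III). Group 7 minus oxidation state 3 gives a d⁴ configuration. Fluoride is a weak-field ligand for a first-row metal, so the complex is high-spin. The t₂g³e_g¹ (high-spin) configuration has an unevenly filled e_g set; the Jahn–Teller theorem predicts a tetragonal distortion (typically axial elongation) to lift the degeneracy.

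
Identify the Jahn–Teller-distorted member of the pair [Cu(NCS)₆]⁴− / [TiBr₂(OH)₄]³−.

[Cu(NCS)₆]⁴−

[Cu(NCS)₆]⁴−: Ligand charges: each isothiocyanate is −1. With an overall charge of −4 the copper centre must be in the +2 oxidation state. Cu sits in group 11, so the d-electron count is 11 − 2 = 9. The t₂g⁶e_g³ configuration has an unevenly filled e_g set; the Jahn–Teller theorem predicts a tetragonal distortion (typically axial elongation) to lift the degeneracy.
[TiBr₂(OH)₄]³−: Each bromide is −1; each hydroxide is −1; balancing the −3 overall charge requires Ti(III). Group 4 minus oxidation state 3 gives a d¹ configuration. The d¹ configuration leaves the e_g set evenly filled (or empty) — no strong Jahn–Teller driving force.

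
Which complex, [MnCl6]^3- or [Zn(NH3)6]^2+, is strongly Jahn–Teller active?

[MnCl6]^3-

[MnCl6]^3-: Each chloride is −1; balancing the −3 overall charge requires Mn(III). Group 7 minus oxidation state 3 gives a d⁴ configuration. Chloride is a weak-field ligand for a first-row metal, so the complex is high-spin. The t₂g³e_g¹ (high-spin) configuration has an unevenly filled e_g set; the Jahn–Teller theorem predicts a tetragonal distortion (typically axial elongation) to lift the degeneracy.
[Zn(NH3)6]^2+: Summing ligand charges against the +2 overall charge gives an oxidation state of +2 for zinc. Zn sits in group 12, so the d-electron count is 12 − 2 = 10. The d¹⁰ configuration leaves the e_g set evenly filled (or empty) — no strong Jahn–Teller driving force.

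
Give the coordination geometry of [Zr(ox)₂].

tetrahedral

Ligand charges: each oxalate is −2. With an overall charge of 0 the zirconium centre must be in the +4 oxidation state.
Zirconium is a group-4 element; Zr(IV) is therefore d⁰.
Counting donor atoms: 2×oxalate (bidentate) → 4 donors. Coordination number = 4.
A d⁰ ion has no crystal-field stabilisation preference between square planar and tetrahedral, so four ligands adopt the sterically favoured tetrahedral geometry.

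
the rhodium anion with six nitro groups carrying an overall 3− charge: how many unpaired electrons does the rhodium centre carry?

Each nitro (N-bound nitrite) is −1; balancing the −3 overall charge requires Rh(III).
Rhodium is a group-9 element; Rh(III) is therefore d⁶.
The spin state decides the count: a 4d ion has a large Δₒ and is invariably low-spin.
An octahedral low-spin d⁶ ion is t₂g⁶e_g⁰, giving 0 unpaired electrons.

0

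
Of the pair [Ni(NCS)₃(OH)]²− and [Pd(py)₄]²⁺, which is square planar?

[Pd(py)₄]²⁺

For [Ni(NCS)₃(OH)]²−: Ligand charges: each isothiocyanate is −1; each hydroxide is −1. With an overall charge of −2 the nickel centre must be in the +2 oxidation state. Ni sits in group 10, so the d-electron count is 10 − 2 = 8. Hydroxide and isothiocyanate are weak-field ligands. With weak-field ligands the CFSE gain from square planar is small, so a 3d d⁸ ion takes the sterically preferred tetrahedral geometry. → tetrahedral.
For [Pd(py)₄]²⁺: Ligand charges: pyridine is neutral. With an overall charge of +2 the palladium centre must be in the +2 oxidation state. Pd sits in group 10, so the d-electron count is 10 − 2 = 8. A 4d d⁸ ion has a large crystal-field splitting; square planar leaves the high-energy d_{x²−y²} orbital empty and maximises CFSE. → square planar.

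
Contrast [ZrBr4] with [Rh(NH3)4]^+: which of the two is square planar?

For [ZrBr4]: Summing ligand charges against the 0 overall charge gives an oxidation state of +4 for zirconium. Group 4 minus oxidation state 4 gives a d⁰ configuration. A d⁰ ion has no crystal-field stabilisation preference between square planar and tetrahedral, so four ligands adopt the sterically favoured tetrahedral geometry. → tetrahedral.
For [Rh(NH3)4]^+: Ligand charges: ammonia is neutral. With an overall charge of +1 the rhodium centre must be in the +1 oxidation state. Group 9 minus oxidation state 1 gives a d⁸ configuration. A 4d d⁸ ion has a large crystal-field splitting; square planar leaves the high-energy d_{x²−y²} orbital empty and maximises CFSE. → square planar.

[Rh(NH3)4]^+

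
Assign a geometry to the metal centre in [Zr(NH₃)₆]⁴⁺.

octahedral

Ammonia is neutral; balancing the +4 overall charge requires Zr(IV).
Zr sits in group 4, so the d-electron count is 4 − 4 = 0.
Coordination number: 6.
Six donors around a single metal centre give an octahedral coordination sphere.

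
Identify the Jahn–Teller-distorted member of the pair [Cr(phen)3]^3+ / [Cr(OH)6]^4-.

[Cr(OH)6]^4-

[Cr(phen)3]^3+: Summing ligand charges against the +3 overall charge gives an oxidation state of +3 for chromium. Chromium is a group-6 element; Cr(III) is therefore d³. The d³ configuration leaves the e_g set evenly filled (or empty) — no strong Jahn–Teller driving force.
[Cr(OH)6]^4-: Each hydroxide is −1; balancing the −4 overall charge requires Cr(II). Cr sits in group 6, so the d-electron count is 6 − 2 = 4. Hydroxide is a weak-field ligand for a first-row metal, so the complex is high-spin. The t₂g³e_g¹ (high-spin) configuration has an unevenly filled e_g set; the Jahn–Teller theorem predicts a tetragonal distortion (typically axial elongation) to lift the degeneracy.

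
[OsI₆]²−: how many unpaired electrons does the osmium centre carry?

2

Each iodide is −1; balancing the −2 overall charge requires Os(IV).
Os sits in group 8, so the d-electron count is 8 − 4 = 4.
The spin state decides the count: a 5d ion has a large Δₒ and is invariably low-spin.
An octahedral low-spin d⁴ ion is t₂g⁴e_g⁰, giving 2 unpaired electrons.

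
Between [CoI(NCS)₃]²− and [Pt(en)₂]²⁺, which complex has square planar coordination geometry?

[Pt(en)₂]²⁺

For [CoI(NCS)₃]²−: Summing ligand charges against the −2 overall charge gives an oxidation state of +2 for cobalt. Group 9 minus oxidation state 2 gives a d⁷ configuration. For a high-spin 3d d⁷ ion with weak-field ligands the small Δₜ gives little square-planar CFSE advantage, so four ligands adopt the sterically favoured tetrahedral geometry. → tetrahedral.
For [Pt(en)₂]²⁺: Summing ligand charges against the +2 overall charge gives an oxidation state of +2 for platinum. Group 10 minus oxidation state 2 gives a d⁸ configuration. A 5d d⁸ ion has a large crystal-field splitting; square planar leaves the high-energy d_{x²−y²} orbital empty and maximises CFSE. → square planar.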